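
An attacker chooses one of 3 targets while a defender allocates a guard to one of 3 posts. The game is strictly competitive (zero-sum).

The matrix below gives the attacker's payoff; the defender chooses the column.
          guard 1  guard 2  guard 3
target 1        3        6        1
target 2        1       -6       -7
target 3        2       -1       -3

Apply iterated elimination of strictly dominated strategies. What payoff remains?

1

Column guard 2 is strictly dominated by guard 3 for the defender (1<6, -7<-6, -3<-1); eliminate guard 2.
Column guard 1 is strictly dominated by guard 3 for the defender (1<3, -7<1, -3<2); eliminate guard 1.
Row target 3 is strictly dominated by row target 1 (1>-3); eliminate target 3.
Row target 2 is strictly dominated by row target 1 (1>-7); eliminate target 2.
Only (target 1, guard 3) remains, with payoff 1.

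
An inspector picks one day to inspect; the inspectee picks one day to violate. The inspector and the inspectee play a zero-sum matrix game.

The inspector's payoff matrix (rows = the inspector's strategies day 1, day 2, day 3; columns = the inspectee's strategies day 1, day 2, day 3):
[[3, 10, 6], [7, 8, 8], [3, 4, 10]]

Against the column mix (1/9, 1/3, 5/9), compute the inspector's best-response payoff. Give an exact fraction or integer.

71/9

day 1: (3)·(1/9) + (10)·(1/3) + (6)·(5/9) = 7.
day 2: (7)·(1/9) + (8)·(1/3) + (8)·(5/9) = 71/9.
day 3: (3)·(1/9) + (4)·(1/3) + (10)·(5/9) = 65/9.
The best pure response is day 2 with expected payoff 71/9.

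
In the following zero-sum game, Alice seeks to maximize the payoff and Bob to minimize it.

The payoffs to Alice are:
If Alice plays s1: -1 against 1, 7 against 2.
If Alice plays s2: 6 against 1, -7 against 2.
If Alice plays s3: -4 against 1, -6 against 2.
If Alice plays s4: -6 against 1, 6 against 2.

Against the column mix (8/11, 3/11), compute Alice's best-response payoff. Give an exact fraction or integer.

27/11

s1: (-1)·(8/11) + (7)·(3/11) = 13/11.
s2: (6)·(8/11) + (-7)·(3/11) = 27/11.
s3: (-4)·(8/11) + (-6)·(3/11) = -50/11.
s4: (-6)·(8/11) + (6)·(3/11) = -30/11.
The best pure response is s2 with expected payoff 27/11.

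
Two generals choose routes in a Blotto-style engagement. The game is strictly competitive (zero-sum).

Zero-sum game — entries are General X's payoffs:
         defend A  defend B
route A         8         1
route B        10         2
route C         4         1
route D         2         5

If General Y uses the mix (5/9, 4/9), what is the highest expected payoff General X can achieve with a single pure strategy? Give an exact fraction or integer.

route A: (8)·(5/9) + (1)·(4/9) = 44/9.
route B: (10)·(5/9) + (2)·(4/9) = 58/9.
route C: (4)·(5/9) + (1)·(4/9) = 8/3.
route D: (2)·(5/9) + (5)·(4/9) = 10/3.
The best pure response is route B with expected payoff 58/9.

58/9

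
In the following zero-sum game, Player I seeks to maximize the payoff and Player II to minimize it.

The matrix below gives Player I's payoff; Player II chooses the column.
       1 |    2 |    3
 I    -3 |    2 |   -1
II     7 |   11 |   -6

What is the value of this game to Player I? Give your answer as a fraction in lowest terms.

-5/3

Column 2 is strictly dominated by 1 for Player II (it gives Player I more in every row).
The remaining 2×2 game on (I, II) × (1, 3) has no saddle point. Let Player I play I with probability p; indifference gives −3p + 7(1−p) = −p − 6(1−p), so p = 13/15.
Similarly Player II's optimal q on 1 is 1/3, and the value is -3·(1/3) + (-1)·(2/3) = -5/3.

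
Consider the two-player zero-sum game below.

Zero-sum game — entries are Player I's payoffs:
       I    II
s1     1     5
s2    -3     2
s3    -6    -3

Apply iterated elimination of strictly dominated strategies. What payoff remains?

Column II is strictly dominated by I for Player II (1<5, -3<2, -6<-3); eliminate II.
Row s3 is strictly dominated by row s1 (1>-6); eliminate s3.
Row s2 is strictly dominated by row s1 (1>-3); eliminate s2.
Only (s1, I) remains, with payoff 1.

1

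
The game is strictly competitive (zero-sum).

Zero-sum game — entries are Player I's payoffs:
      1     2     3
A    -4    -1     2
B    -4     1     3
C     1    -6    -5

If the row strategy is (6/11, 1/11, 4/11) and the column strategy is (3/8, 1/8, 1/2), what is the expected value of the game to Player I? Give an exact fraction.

Against (3/8, 1/8, 1/2), each row's expected payoff is A: -5/8; B: 1/8; C: -23/8.
Taking the (6/11, 1/11, 4/11)-weighted average: (6/11)·(-5/8) + (1/11)·(1/8) + (4/11)·(-23/8) = -11/8.

-11/8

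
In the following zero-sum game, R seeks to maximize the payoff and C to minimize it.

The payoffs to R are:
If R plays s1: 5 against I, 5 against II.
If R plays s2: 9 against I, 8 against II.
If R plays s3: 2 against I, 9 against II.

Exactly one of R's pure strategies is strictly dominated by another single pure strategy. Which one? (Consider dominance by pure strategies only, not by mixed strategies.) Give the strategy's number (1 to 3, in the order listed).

1

Compare s1 with s2: 9 > 5, 8 > 5.
So s2 strictly dominates s1 for R; s1 is strictly dominated.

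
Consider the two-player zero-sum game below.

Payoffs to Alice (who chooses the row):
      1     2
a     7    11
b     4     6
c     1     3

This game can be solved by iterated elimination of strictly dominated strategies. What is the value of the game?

Column 2 is strictly dominated by 1 for Bob (7<11, 4<6, 1<3); eliminate 2.
Row c is strictly dominated by row a (7>1); eliminate c.
Row b is strictly dominated by row a (7>4); eliminate b.
Only (a, 1) remains, with payoff 7.

7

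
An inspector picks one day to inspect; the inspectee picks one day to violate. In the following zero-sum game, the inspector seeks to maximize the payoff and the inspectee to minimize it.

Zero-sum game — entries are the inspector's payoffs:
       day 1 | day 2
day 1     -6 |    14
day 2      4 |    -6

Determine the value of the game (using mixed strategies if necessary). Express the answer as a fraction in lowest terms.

2/3

Row minima are -6 and -6, so the inspector's maximin is -6; column maxima are 4 and 14, so the inspectee's minimax is 4. These differ, so the equilibrium is in mixed strategies.
Let the inspector play day 1 with probability p. The inspectee is indifferent when −6p + 4(1−p) = 14p − 6(1−p), giving p = 1/3.
Let the inspectee play day 1 with probability q. The inspector is indifferent when −6q + 14(1−q) = 4q − 6(1−q), giving q = 2/3.
The value is -6·(2/3) + (14)·(1/3) = 2/3.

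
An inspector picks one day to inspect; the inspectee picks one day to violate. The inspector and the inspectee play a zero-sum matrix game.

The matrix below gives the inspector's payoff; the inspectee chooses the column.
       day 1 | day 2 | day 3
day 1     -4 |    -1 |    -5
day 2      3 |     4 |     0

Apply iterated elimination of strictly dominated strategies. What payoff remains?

Column day 1 is strictly dominated by day 3 for the inspectee (-5<-4, 0<3); eliminate day 1.
Column day 2 is strictly dominated by day 3 for the inspectee (-5<-1, 0<4); eliminate day 2.
Row day 1 is strictly dominated by row day 2 (0>-5); eliminate day 1.
Only (day 2, day 3) remains, with payoff 0.

0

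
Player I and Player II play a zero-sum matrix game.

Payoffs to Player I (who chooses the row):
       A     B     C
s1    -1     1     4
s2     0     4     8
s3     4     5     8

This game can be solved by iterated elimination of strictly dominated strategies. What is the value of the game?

4

Row s1 is strictly dominated by row s2 (0>-1, 4>1, 8>4); eliminate s1.
Column B is strictly dominated by A for Player II (0<4, 4<5); eliminate B.
Column C is strictly dominated by A for Player II (0<8, 4<8); eliminate C.
Row s2 is strictly dominated by row s3 (4>0); eliminate s2.
Only (s3, A) remains, with payoff 4.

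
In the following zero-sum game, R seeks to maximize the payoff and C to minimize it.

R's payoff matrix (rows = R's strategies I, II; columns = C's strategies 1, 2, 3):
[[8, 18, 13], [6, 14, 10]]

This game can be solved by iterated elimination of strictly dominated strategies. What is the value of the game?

Column 3 is strictly dominated by 1 for C (8<13, 6<10); eliminate 3.
Column 2 is strictly dominated by 1 for C (8<18, 6<14); eliminate 2.
Row II is strictly dominated by row I (8>6); eliminate II.
Only (I, 1) remains, with payoff 8.

8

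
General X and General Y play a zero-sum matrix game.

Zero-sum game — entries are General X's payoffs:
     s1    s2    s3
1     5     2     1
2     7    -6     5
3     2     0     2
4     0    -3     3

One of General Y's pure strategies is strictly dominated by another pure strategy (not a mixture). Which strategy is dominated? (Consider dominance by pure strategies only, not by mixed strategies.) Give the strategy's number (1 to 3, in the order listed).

General Y prefers columns that give General X less. Compare s1 with s2: 2 < 5, -6 < 7, 0 < 2, -3 < 0.
So s2 strictly dominates s1 for General Y; s1 is strictly dominated.

1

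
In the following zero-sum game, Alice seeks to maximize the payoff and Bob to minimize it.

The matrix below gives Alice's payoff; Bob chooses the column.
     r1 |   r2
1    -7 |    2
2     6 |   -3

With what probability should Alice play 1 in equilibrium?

Row minima are -7 and -3, so Alice's maximin is -3; column maxima are 6 and 2, so Bob's minimax is 2. These differ, so the equilibrium is in mixed strategies.
Let Alice play 1 with probability p. Bob is indifferent when −7p + 6(1−p) = 2p − 3(1−p), giving p = 1/2.

1/2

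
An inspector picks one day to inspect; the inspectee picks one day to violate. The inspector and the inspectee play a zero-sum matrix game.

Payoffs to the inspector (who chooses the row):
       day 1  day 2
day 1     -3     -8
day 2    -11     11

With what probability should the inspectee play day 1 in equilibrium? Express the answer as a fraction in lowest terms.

19/27

Row minima are -8 and -11, so the inspector's maximin is -8; column maxima are -3 and 11, so the inspectee's minimax is -3. These differ, so the equilibrium is in mixed strategies.
Let the inspectee play day 1 with probability q. The inspector is indifferent when −3q − 8(1−q) = −11q + 11(1−q), giving q = 19/27.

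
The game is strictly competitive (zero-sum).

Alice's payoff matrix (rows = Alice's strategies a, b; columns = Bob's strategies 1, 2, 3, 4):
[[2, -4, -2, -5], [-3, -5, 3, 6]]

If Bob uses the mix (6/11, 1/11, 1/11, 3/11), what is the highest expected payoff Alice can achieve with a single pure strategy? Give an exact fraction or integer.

-2/11

a: (2)·(6/11) + (-4)·(1/11) + (-2)·(1/11) + (-5)·(3/11) = -9/11.
b: (-3)·(6/11) + (-5)·(1/11) + (3)·(1/11) + (6)·(3/11) = -2/11.
The best pure response is b with expected payoff -2/11.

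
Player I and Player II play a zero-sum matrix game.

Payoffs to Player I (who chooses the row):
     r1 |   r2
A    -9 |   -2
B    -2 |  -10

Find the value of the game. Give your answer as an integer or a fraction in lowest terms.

Row minima are -9 and -10, so Player I's maximin is -9; column maxima are -2 and -2, so Player II's minimax is -2. These differ, so the equilibrium is in mixed strategies.
Let Player I play A with probability p. Player II is indifferent when −9p − 2(1−p) = −2p − 10(1−p), giving p = 8/15.
Let Player II play r1 with probability q. Player I is indifferent when −9q − 2(1−q) = −2q − 10(1−q), giving q = 8/15.
The value is -9·(8/15) + (-2)·(7/15) = -86/15.

-86/15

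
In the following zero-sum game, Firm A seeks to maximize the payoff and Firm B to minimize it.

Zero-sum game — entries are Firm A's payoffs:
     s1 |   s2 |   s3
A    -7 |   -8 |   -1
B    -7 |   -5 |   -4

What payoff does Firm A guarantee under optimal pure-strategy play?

-7

Row minima: -8, -7 → Firm A's maximin is -7.
Column maxima: -7, -5, -1 → Firm B's minimax is -7.
They coincide at (B, s1), so the value is -7.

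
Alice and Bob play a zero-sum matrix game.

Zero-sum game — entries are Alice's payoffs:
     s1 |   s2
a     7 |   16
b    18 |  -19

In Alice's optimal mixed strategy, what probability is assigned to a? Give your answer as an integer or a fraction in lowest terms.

37/46

Row minima are 7 and -19, so Alice's maximin is 7; column maxima are 18 and 16, so Bob's minimax is 16. These differ, so the equilibrium is in mixed strategies.
Let Alice play a with probability p. Bob is indifferent when 7p + 18(1−p) = 16p − 19(1−p), giving p = 37/46.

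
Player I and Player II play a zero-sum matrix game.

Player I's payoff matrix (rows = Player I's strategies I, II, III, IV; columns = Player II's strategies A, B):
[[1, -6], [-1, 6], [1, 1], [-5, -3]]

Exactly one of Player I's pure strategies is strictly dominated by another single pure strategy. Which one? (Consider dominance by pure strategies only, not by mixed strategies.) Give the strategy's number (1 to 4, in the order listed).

Compare IV with II: -1 > -5, 6 > -3.
So II strictly dominates IV for Player I; IV is strictly dominated.

4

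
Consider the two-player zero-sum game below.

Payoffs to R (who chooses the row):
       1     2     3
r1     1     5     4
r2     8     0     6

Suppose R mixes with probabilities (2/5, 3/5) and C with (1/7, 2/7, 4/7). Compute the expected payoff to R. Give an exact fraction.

Against (1/7, 2/7, 4/7), each row's expected payoff is r1: 27/7; r2: 32/7.
Taking the (2/5, 3/5)-weighted average: (2/5)·(27/7) + (3/5)·(32/7) = 30/7.

30/7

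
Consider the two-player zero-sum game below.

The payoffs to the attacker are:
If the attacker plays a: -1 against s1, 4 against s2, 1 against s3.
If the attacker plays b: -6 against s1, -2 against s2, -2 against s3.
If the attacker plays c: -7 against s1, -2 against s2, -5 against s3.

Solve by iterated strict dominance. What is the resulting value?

-1

Column s2 is strictly dominated by s1 for the defender (-1<4, -6<-2, -7<-2); eliminate s2.
Row c is strictly dominated by row a (-1>-7, 1>-5); eliminate c.
Column s3 is strictly dominated by s1 for the defender (-1<1, -6<-2); eliminate s3.
Row b is strictly dominated by row a (-1>-6); eliminate b.
Only (a, s1) remains, with payoff -1.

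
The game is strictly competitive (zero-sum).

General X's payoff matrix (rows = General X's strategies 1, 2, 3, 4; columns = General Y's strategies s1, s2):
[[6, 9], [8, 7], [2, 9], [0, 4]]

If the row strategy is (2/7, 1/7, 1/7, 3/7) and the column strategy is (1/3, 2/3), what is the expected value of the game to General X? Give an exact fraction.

Against (1/3, 2/3), each row's expected payoff is 1: 8; 2: 22/3; 3: 20/3; 4: 8/3.
Taking the (2/7, 1/7, 1/7, 3/7)-weighted average: (2/7)·(8) + (1/7)·(22/3) + (1/7)·(20/3) + (3/7)·(8/3) = 38/7.

38/7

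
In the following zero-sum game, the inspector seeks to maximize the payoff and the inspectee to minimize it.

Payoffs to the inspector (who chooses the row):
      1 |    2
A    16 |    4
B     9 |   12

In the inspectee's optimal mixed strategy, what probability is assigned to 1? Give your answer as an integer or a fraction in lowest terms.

8/15

Row minima are 4 and 9, so the inspector's maximin is 9; column maxima are 16 and 12, so the inspectee's minimax is 12. These differ, so the equilibrium is in mixed strategies.
Let the inspectee play 1 with probability q. The inspector is indifferent when 16q + 4(1−q) = 9q + 12(1−q), giving q = 8/15.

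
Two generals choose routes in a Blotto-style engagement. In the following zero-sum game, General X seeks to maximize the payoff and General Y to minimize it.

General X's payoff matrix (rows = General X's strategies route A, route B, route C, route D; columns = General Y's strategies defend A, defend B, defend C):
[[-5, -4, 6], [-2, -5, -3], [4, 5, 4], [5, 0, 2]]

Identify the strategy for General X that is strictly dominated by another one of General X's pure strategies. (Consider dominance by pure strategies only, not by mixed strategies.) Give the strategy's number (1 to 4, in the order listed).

Compare route B with route C: 4 > -2, 5 > -5, 4 > -3.
So route C strictly dominates route B for General X; route B is strictly dominated.

2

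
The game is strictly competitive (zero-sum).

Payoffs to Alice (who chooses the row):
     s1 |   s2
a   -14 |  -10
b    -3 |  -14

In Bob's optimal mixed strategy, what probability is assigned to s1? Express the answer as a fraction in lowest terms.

4/15

Row minima are -14 and -14, so Alice's maximin is -14; column maxima are -3 and -10, so Bob's minimax is -10. These differ, so the equilibrium is in mixed strategies.
Let Bob play s1 with probability q. Alice is indifferent when −14q − 10(1−q) = −3q − 14(1−q), giving q = 4/15.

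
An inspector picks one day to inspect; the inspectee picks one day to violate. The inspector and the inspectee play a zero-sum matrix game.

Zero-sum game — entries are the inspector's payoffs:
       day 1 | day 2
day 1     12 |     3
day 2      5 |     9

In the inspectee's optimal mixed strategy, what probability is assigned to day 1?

Row minima are 3 and 5, so the inspector's maximin is 5; column maxima are 12 and 9, so the inspectee's minimax is 9. These differ, so the equilibrium is in mixed strategies.
Let the inspectee play day 1 with probability q. The inspector is indifferent when 12q + 3(1−q) = 5q + 9(1−q), giving q = 6/13.

6/13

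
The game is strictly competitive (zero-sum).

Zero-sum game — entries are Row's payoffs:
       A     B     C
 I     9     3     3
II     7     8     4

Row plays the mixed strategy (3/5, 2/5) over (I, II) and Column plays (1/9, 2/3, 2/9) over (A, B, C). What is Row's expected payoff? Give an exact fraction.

5

Against (1/9, 2/3, 2/9), each row's expected payoff is I: 11/3; II: 7.
Taking the (3/5, 2/5)-weighted average: (3/5)·(11/3) + (2/5)·(7) = 5.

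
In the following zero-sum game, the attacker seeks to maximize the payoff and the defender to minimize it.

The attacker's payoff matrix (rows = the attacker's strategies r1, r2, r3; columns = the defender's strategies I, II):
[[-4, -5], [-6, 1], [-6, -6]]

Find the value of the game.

-17/4

Row r3 is strictly dominated by row r1, so the attacker never plays it.
The remaining 2×2 game on (r1, r2) × (I, II) has no saddle point. Let the attacker play r1 with probability p; indifference gives −4p − 6(1−p) = −5p + (1−p), so p = 7/8.
Similarly the defender's optimal q on I is 3/4, and the value is -4·(3/4) + (-5)·(1/4) = -17/4.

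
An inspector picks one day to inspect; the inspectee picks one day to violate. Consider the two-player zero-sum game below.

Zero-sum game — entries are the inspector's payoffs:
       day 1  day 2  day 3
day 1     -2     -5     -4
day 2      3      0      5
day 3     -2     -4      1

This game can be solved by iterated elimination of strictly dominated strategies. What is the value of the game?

Column day 3 is strictly dominated by day 2 for the inspectee (-5<-4, 0<5, -4<1); eliminate day 3.
Row day 3 is strictly dominated by row day 2 (3>-2, 0>-4); eliminate day 3.
Row day 1 is strictly dominated by row day 2 (3>-2, 0>-5); eliminate day 1.
Column day 1 is strictly dominated by day 2 for the inspectee (0<3); eliminate day 1.
Only (day 2, day 2) remains, with payoff 0.

0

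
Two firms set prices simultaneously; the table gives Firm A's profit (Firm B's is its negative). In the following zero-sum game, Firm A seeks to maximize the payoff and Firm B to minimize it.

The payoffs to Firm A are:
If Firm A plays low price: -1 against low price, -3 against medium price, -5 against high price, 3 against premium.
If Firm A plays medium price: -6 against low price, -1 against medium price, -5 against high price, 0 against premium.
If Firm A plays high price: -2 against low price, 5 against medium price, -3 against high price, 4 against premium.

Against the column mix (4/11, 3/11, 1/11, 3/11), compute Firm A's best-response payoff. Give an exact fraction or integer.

16/11

low price: (-1)·(4/11) + (-3)·(3/11) + (-5)·(1/11) + (3)·(3/11) = -9/11.
medium price: (-6)·(4/11) + (-1)·(3/11) + (-5)·(1/11) + (0)·(3/11) = -32/11.
high price: (-2)·(4/11) + (5)·(3/11) + (-3)·(1/11) + (4)·(3/11) = 16/11.
The best pure response is high price with expected payoff 16/11.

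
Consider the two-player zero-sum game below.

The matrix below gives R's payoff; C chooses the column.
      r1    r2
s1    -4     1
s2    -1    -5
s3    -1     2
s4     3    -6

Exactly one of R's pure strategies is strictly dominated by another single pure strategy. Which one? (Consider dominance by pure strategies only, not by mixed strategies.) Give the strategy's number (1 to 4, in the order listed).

1

Compare s1 with s3: -1 > -4, 2 > 1.
So s3 strictly dominates s1 for R; s1 is strictly dominated.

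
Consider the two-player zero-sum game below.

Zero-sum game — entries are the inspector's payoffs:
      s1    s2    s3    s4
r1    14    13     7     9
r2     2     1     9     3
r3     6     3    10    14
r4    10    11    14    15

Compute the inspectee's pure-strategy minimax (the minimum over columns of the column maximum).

13

The worst case (largest entry) in each column is s1: 14, s2: 13, s3: 14, s4: 15.
The best (smallest) of these is 13.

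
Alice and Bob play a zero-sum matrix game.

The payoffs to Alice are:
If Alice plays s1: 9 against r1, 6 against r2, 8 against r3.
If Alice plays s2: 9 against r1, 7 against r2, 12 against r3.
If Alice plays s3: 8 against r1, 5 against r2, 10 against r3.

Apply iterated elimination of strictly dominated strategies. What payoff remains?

Column r3 is strictly dominated by r2 for Bob (6<8, 7<12, 5<10); eliminate r3.
Column r1 is strictly dominated by r2 for Bob (6<9, 7<9, 5<8); eliminate r1.
Row s3 is strictly dominated by row s1 (6>5); eliminate s3.
Row s1 is strictly dominated by row s2 (7>6); eliminate s1.
Only (s2, r2) remains, with payoff 7.

7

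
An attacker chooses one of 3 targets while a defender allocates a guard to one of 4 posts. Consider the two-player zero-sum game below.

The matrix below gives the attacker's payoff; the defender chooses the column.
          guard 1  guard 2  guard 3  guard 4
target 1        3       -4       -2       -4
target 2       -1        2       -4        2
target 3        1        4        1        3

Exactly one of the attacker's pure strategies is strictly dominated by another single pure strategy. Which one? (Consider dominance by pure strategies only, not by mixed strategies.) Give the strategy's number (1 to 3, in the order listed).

2

Compare target 2 with target 3: 1 > -1, 4 > 2, 1 > -4, 3 > 2.
So target 3 strictly dominates target 2 for the attacker; target 2 is strictly dominated.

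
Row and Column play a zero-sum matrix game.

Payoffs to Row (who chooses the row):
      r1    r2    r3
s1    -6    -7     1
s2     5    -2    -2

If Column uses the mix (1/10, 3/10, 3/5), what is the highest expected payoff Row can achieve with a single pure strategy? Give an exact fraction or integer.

-13/10

s1: (-6)·(1/10) + (-7)·(3/10) + (1)·(3/5) = -21/10.
s2: (5)·(1/10) + (-2)·(3/10) + (-2)·(3/5) = -13/10.
The best pure response is s2 with expected payoff -13/10.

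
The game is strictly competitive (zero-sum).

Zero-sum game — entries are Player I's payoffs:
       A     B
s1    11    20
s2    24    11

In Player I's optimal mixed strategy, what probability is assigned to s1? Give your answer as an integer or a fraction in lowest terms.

Row minima are 11 and 11, so Player I's maximin is 11; column maxima are 24 and 20, so Player II's minimax is 20. These differ, so the equilibrium is in mixed strategies.
Let Player I play s1 with probability p. Player II is indifferent when 11p + 24(1−p) = 20p + 11(1−p), giving p = 13/22.

13/22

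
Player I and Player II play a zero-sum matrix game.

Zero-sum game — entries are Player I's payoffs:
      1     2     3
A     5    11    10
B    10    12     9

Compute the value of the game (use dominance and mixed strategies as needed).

Column 2 is strictly dominated by 1 for Player II (it gives Player I more in every row).
The remaining 2×2 game on (A, B) × (1, 3) has no saddle point. Let Player I play A with probability p; indifference gives 5p + 10(1−p) = 10p + 9(1−p), so p = 1/6.
Similarly Player II's optimal q on 1 is 1/6, and the value is 5·(1/6) + (10)·(5/6) = 55/6.

55/6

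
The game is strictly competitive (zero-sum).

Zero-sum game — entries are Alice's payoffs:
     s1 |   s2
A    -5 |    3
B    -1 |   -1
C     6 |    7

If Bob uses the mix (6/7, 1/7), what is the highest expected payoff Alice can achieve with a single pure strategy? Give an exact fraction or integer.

43/7

A: (-5)·(6/7) + (3)·(1/7) = -27/7.
B: (-1)·(6/7) + (-1)·(1/7) = -1.
C: (6)·(6/7) + (7)·(1/7) = 43/7.
The best pure response is C with expected payoff 43/7.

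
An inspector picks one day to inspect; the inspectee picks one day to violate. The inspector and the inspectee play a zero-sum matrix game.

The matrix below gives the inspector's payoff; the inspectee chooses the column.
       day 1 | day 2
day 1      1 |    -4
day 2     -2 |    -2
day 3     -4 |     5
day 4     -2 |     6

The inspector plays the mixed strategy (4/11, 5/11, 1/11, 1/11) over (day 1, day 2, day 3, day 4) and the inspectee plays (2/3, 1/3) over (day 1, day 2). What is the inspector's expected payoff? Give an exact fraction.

Against (2/3, 1/3), each row's expected payoff is day 1: -2/3; day 2: -2; day 3: -1; day 4: 2/3.
Taking the (4/11, 5/11, 1/11, 1/11)-weighted average: (4/11)·(-2/3) + (5/11)·(-2) + (1/11)·(-1) + (1/11)·(2/3) = -13/11.

-13/11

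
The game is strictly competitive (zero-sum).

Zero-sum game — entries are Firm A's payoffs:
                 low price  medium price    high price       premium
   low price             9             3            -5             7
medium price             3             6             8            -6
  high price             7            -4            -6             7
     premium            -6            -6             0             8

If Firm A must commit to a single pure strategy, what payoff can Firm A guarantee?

-5

The worst-case payoff for each row is low price: -5, medium price: -6, high price: -6, premium: -6.
The best of these is -5.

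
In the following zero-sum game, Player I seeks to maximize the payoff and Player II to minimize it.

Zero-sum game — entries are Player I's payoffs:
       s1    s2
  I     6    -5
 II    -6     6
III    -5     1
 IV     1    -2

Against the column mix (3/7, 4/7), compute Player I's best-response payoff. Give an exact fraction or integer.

I: (6)·(3/7) + (-5)·(4/7) = -2/7.
II: (-6)·(3/7) + (6)·(4/7) = 6/7.
III: (-5)·(3/7) + (1)·(4/7) = -11/7.
IV: (1)·(3/7) + (-2)·(4/7) = -5/7.
The best pure response is II with expected payoff 6/7.

6/7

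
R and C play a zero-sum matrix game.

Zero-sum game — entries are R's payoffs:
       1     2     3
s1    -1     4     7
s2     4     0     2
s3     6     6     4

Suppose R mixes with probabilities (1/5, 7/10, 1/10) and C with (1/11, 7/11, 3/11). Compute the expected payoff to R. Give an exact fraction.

113/55

Against (1/11, 7/11, 3/11), each row's expected payoff is s1: 48/11; s2: 10/11; s3: 60/11.
Taking the (1/5, 7/10, 1/10)-weighted average: (1/5)·(48/11) + (7/10)·(10/11) + (1/10)·(60/11) = 113/55.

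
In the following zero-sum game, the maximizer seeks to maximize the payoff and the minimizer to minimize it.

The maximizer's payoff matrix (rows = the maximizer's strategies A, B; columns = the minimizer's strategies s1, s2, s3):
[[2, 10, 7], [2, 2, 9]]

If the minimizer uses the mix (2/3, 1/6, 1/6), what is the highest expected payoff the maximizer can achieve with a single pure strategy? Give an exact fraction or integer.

A: (2)·(2/3) + (10)·(1/6) + (7)·(1/6) = 25/6.
B: (2)·(2/3) + (2)·(1/6) + (9)·(1/6) = 19/6.
The best pure response is A with expected payoff 25/6.

25/6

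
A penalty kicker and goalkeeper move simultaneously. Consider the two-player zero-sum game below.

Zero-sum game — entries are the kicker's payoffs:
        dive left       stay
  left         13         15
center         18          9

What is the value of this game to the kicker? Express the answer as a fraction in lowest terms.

153/11

Row minima are 13 and 9, so the kicker's maximin is 13; column maxima are 18 and 15, so the goalkeeper's minimax is 15. These differ, so the equilibrium is in mixed strategies.
Let the kicker play left with probability p. The goalkeeper is indifferent when 13p + 18(1−p) = 15p + 9(1−p), giving p = 9/11.
Let the goalkeeper play dive left with probability q. The kicker is indifferent when 13q + 15(1−q) = 18q + 9(1−q), giving q = 6/11.
The value is 13·(6/11) + (15)·(5/11) = 153/11.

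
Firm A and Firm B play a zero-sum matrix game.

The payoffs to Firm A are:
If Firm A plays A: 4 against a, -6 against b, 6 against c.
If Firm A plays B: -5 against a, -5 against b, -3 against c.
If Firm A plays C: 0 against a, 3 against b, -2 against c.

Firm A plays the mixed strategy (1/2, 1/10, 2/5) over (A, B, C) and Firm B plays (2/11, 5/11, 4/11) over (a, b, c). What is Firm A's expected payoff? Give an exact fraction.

-9/110

Against (2/11, 5/11, 4/11), each row's expected payoff is A: 2/11; B: -47/11; C: 7/11.
Taking the (1/2, 1/10, 2/5)-weighted average: (1/2)·(2/11) + (1/10)·(-47/11) + (2/5)·(7/11) = -9/110.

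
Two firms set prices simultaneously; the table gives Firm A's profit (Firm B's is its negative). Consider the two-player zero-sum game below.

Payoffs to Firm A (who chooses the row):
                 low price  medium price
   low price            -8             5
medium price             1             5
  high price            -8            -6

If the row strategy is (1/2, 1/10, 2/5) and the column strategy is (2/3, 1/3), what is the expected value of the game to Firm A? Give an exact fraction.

-68/15

Against (2/3, 1/3), each row's expected payoff is low price: -11/3; medium price: 7/3; high price: -22/3.
Taking the (1/2, 1/10, 2/5)-weighted average: (1/2)·(-11/3) + (1/10)·(7/3) + (2/5)·(-22/3) = -68/15.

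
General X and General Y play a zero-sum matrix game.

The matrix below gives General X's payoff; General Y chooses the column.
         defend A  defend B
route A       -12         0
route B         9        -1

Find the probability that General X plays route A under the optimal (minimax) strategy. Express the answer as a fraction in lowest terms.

Row minima are -12 and -1, so General X's maximin is -1; column maxima are 9 and 0, so General Y's minimax is 0. These differ, so the equilibrium is in mixed strategies.
Let General X play route A with probability p. General Y is indifferent when −12p + 9(1−p) = −(1−p), giving p = 5/11.

5/11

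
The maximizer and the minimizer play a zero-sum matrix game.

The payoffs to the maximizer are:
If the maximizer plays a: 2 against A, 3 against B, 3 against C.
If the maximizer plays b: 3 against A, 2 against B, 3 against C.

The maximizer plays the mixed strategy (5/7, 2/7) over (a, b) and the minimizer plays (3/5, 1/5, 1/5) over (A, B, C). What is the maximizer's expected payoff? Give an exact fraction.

88/35

Against (3/5, 1/5, 1/5), each row's expected payoff is a: 12/5; b: 14/5.
Taking the (5/7, 2/7)-weighted average: (5/7)·(12/5) + (2/7)·(14/5) = 88/35.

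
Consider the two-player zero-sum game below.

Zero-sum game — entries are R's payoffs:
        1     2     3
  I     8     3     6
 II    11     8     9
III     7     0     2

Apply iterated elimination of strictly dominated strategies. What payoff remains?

Column 3 is strictly dominated by 2 for C (3<6, 8<9, 0<2); eliminate 3.
Row I is strictly dominated by row II (11>8, 8>3); eliminate I.
Column 1 is strictly dominated by 2 for C (8<11, 0<7); eliminate 1.
Row III is strictly dominated by row II (8>0); eliminate III.
Only (II, 2) remains, with payoff 8.

8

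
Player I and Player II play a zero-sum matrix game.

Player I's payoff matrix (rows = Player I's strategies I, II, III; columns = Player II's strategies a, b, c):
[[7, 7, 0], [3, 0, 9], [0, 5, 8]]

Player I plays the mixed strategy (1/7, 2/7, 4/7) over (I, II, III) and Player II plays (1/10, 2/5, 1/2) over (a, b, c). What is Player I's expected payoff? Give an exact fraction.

53/10

Against (1/10, 2/5, 1/2), each row's expected payoff is I: 7/2; II: 24/5; III: 6.
Taking the (1/7, 2/7, 4/7)-weighted average: (1/7)·(7/2) + (2/7)·(24/5) + (4/7)·(6) = 53/10.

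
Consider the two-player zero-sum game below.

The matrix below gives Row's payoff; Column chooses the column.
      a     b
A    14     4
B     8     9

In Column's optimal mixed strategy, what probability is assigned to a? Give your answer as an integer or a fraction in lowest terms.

Row minima are 4 and 8, so Row's maximin is 8; column maxima are 14 and 9, so Column's minimax is 9. These differ, so the equilibrium is in mixed strategies.
Let Column play a with probability q. Row is indifferent when 14q + 4(1−q) = 8q + 9(1−q), giving q = 5/11.

5/11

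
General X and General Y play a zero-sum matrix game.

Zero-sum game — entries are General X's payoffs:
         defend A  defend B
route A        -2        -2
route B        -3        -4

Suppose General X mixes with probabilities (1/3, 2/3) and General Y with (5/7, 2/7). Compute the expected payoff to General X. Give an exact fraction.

-20/7

Against (5/7, 2/7), each row's expected payoff is route A: -2; route B: -23/7.
Taking the (1/3, 2/3)-weighted average: (1/3)·(-2) + (2/3)·(-23/7) = -20/7.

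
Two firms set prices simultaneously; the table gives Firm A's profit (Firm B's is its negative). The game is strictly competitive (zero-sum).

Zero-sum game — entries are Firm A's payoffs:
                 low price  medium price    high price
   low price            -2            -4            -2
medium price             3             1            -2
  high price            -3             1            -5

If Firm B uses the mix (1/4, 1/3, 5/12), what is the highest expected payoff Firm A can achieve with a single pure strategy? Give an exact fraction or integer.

1/4

low price: (-2)·(1/4) + (-4)·(1/3) + (-2)·(5/12) = -8/3.
medium price: (3)·(1/4) + (1)·(1/3) + (-2)·(5/12) = 1/4.
high price: (-3)·(1/4) + (1)·(1/3) + (-5)·(5/12) = -5/2.
The best pure response is medium price with expected payoff 1/4.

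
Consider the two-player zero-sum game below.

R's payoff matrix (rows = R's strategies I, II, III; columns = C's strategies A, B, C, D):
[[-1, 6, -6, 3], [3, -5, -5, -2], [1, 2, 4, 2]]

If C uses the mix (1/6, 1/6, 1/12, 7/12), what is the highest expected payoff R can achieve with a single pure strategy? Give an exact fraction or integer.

I: (-1)·(1/6) + (6)·(1/6) + (-6)·(1/12) + (3)·(7/12) = 25/12.
II: (3)·(1/6) + (-5)·(1/6) + (-5)·(1/12) + (-2)·(7/12) = -23/12.
III: (1)·(1/6) + (2)·(1/6) + (4)·(1/12) + (2)·(7/12) = 2.
The best pure response is I with expected payoff 25/12.

25/12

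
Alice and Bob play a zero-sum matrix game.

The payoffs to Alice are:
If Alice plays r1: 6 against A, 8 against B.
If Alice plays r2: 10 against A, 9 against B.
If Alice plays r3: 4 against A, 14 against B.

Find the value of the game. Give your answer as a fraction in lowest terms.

Row r1 is strictly dominated by row r2, so Alice never plays it.
The remaining 2×2 game on (r2, r3) × (A, B) has no saddle point. Let Alice play r2 with probability p; indifference gives 10p + 4(1−p) = 9p + 14(1−p), so p = 10/11.
Similarly Bob's optimal q on A is 5/11, and the value is 10·(5/11) + (9)·(6/11) = 104/11.

104/11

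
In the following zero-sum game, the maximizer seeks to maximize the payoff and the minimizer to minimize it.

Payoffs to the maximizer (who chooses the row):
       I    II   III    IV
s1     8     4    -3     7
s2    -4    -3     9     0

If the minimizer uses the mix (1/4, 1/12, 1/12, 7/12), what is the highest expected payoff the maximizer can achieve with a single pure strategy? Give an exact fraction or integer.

s1: (8)·(1/4) + (4)·(1/12) + (-3)·(1/12) + (7)·(7/12) = 37/6.
s2: (-4)·(1/4) + (-3)·(1/12) + (9)·(1/12) + (0)·(7/12) = -1/2.
The best pure response is s1 with expected payoff 37/6.

37/6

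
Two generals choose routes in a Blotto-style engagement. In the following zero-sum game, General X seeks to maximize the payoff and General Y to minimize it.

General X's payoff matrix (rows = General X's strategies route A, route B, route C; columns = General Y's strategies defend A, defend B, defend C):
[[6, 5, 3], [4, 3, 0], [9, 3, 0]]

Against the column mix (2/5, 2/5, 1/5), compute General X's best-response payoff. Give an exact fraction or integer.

5

route A: (6)·(2/5) + (5)·(2/5) + (3)·(1/5) = 5.
route B: (4)·(2/5) + (3)·(2/5) + (0)·(1/5) = 14/5.
route C: (9)·(2/5) + (3)·(2/5) + (0)·(1/5) = 24/5.
The best pure response is route A with expected payoff 5.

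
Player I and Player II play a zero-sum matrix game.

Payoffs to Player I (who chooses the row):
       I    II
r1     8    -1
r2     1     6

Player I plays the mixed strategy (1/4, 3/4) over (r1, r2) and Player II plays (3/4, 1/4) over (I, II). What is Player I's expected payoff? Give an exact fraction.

Against (3/4, 1/4), each row's expected payoff is r1: 23/4; r2: 9/4.
Taking the (1/4, 3/4)-weighted average: (1/4)·(23/4) + (3/4)·(9/4) = 25/8.

25/8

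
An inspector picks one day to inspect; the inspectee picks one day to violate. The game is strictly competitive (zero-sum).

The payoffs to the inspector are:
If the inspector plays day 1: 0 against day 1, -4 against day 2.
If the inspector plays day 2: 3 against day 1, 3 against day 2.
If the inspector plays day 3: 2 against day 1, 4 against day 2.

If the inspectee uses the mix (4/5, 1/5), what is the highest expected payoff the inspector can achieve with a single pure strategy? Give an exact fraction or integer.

3

day 1: (0)·(4/5) + (-4)·(1/5) = -4/5.
day 2: (3)·(4/5) + (3)·(1/5) = 3.
day 3: (2)·(4/5) + (4)·(1/5) = 12/5.
The best pure response is day 2 with expected payoff 3.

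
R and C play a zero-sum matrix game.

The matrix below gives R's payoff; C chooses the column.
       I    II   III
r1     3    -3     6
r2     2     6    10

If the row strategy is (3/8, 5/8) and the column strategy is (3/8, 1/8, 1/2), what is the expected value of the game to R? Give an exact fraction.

175/32

Against (3/8, 1/8, 1/2), each row's expected payoff is r1: 15/4; r2: 13/2.
Taking the (3/8, 5/8)-weighted average: (3/8)·(15/4) + (5/8)·(13/2) = 175/32.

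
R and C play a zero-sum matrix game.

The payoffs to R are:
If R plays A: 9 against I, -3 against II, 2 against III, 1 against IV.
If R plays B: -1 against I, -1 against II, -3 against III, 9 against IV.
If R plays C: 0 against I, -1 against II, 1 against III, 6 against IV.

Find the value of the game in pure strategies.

-1

Row minima: -3, -3, -1 → R's maximin is -1.
Column maxima: 9, -1, 2, 9 → C's minimax is -1.
They coincide at (C, II), so the value is -1.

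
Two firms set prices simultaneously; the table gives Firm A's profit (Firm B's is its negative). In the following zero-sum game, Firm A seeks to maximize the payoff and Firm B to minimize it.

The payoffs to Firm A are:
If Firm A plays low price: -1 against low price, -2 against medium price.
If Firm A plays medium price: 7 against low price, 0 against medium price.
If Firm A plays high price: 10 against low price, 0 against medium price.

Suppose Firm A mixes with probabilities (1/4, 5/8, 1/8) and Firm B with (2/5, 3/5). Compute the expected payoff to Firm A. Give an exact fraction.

37/20

Against (2/5, 3/5), each row's expected payoff is low price: -8/5; medium price: 14/5; high price: 4.
Taking the (1/4, 5/8, 1/8)-weighted average: (1/4)·(-8/5) + (5/8)·(14/5) + (1/8)·(4) = 37/20.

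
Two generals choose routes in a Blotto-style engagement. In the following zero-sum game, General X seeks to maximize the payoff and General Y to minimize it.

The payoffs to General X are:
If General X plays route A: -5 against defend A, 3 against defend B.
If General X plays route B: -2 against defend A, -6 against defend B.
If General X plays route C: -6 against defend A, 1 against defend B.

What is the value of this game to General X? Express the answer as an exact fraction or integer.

-3

Row route C is strictly dominated by row route A, so General X never plays it.
The remaining 2×2 game on (route A, route B) × (defend A, defend B) has no saddle point. Let General X play route A with probability p; indifference gives −5p − 2(1−p) = 3p − 6(1−p), so p = 1/3.
Similarly General Y's optimal q on defend A is 3/4, and the value is -5·(3/4) + (3)·(1/4) = -3.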